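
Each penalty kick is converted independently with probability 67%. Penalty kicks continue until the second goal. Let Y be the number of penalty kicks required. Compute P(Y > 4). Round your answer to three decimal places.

0.108

Needing more than 4 penalty kicks ⇔ fewer than 2 successes in the first 4. With X ~ Binomial(4, 0.67), P(Y > 4) = P(X ≤ 1).
  k=0: C(4,0)·0.67^0·0.33^4 = 0.01186
  k=1: C(4,1)·0.67^1·0.33^3 = 0.09631
P(X ≤ 1) = 0.10817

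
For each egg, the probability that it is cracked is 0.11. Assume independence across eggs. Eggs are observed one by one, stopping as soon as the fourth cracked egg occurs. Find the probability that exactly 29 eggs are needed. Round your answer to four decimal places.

0.0260

Y = trial on which the fourth success occurs; negative binomial, r=4, p=0.11.
P(Y=29) = C(28,3) · p^4 · (1−p)^25
= 3276 · 0.00014641 · 0.054294 = 0.026041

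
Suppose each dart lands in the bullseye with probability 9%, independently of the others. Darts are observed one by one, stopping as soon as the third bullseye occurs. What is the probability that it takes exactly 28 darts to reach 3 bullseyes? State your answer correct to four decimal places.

0.0242

Y = trial on which the third success occurs; negative binomial, r=3, p=0.09.
P(Y=28) = C(27,2) · p^3 · (1−p)^25
= 351 · 0.000729 · 0.094631 = 0.024214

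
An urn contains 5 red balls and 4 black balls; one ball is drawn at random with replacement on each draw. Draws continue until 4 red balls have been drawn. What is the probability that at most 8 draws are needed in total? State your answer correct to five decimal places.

Finishing within 8 draws ⇔ at least 4 successes in the first 8. With X ~ Binomial(8, 0.555556), P(Y ≤ 8) = 1 − P(X ≤ 3).
  k=0: C(8,0)·0.555556^0·0.444444^8 = 0.0015224
  k=1: C(8,1)·0.555556^1·0.444444^7 = 0.0152244
  k=2: C(8,2)·0.555556^2·0.444444^6 = 0.0666067
  k=3: C(8,3)·0.555556^3·0.444444^5 = 0.1665167
1 − 0.2498703 = 0.7501297

0.75013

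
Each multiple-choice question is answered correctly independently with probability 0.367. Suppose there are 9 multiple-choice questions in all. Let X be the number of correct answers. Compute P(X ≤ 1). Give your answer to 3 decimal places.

0.101

X ~ Binomial(9, 0.367); P(X ≤ 1) = Σ C(9,k) p^k (1−p)^(9−k) over k:
  k=0: C(9,0)·0.367^0·0.633^9 = 0.01632
  k=1: C(9,1)·0.367^1·0.633^8 = 0.08514
Total = 0.10146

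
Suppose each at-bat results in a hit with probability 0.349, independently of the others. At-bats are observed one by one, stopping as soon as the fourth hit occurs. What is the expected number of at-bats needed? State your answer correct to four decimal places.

11.4613

Y = total at-bats until the fourth success; negative binomial with r=4, p=0.349.
E[Y] = r / p = 4 / 0.349 = 11.461318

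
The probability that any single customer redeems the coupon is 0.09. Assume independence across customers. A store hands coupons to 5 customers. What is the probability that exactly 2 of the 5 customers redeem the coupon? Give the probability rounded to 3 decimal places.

X ~ Binomial(n=5, p=0.09).
P(X=2) = C(5,2) · p^2 · (1−p)^3
= 10 · 0.0081 · 0.75357 = 0.06104

0.061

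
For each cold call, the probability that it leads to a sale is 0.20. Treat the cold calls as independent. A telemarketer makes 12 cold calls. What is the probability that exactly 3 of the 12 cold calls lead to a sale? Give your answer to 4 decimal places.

0.2362

X ~ Binomial(n=12, p=0.20).
P(X=3) = C(12,3) · p^3 · (1−p)^9
= 220 · 0.008 · 0.13422 = 0.236223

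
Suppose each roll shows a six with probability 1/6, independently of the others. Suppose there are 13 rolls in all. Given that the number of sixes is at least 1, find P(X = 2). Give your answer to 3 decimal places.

X ~ Binomial(13, 0.166667). Want P(X=2 | X≥1) = P(X=2) / P(X≥1).
P(X=2) = C(13,2)·0.166667^2·0.833333^11 = 0.29161
P(X≥1) = 1 − 0.09346 = 0.90654
Ratio = 0.29161 / 0.90654 = 0.32167

0.322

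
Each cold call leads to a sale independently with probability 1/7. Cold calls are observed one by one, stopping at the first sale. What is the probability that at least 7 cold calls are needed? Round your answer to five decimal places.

0.39657

Y = number of cold calls to the first success; geometric, p = 0.142857.
P(Y > 6) = P(first 6 all fail) = (1−p)^6 = 0.3965695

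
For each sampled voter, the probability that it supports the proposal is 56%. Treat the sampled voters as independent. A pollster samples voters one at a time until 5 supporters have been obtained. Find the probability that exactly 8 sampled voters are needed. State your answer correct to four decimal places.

0.1642

Y = trial on which the fifth success occurs; negative binomial, r=5, p=0.56.
P(Y=8) = C(7,4) · p^5 · (1−p)^3
= 35 · 0.055073 · 0.085184 = 0.164197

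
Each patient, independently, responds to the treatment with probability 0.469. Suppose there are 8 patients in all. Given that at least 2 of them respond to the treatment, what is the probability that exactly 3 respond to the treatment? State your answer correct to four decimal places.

X ~ Binomial(8, 0.469). Want P(X=3 | X≥2) = P(X=3) / P(X≥2).
P(X=3) = C(8,3)·0.469^3·0.531^5 = 0.243882
P(X≥2) = 1 − 0.006321 − 0.044661 = 0.949019
Ratio = 0.243882 / 0.949019 = 0.256983

0.2570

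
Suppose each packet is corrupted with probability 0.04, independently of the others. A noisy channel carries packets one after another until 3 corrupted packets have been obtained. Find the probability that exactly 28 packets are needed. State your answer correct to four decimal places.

Y = trial on which the third success occurs; negative binomial, r=3, p=0.04.
P(Y=28) = C(27,2) · p^3 · (1−p)^25
= 351 · 6.4e-05 · 0.3604 = 0.008096

0.0081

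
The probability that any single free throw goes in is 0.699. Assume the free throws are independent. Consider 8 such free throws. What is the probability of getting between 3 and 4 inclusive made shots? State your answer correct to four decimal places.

0.1844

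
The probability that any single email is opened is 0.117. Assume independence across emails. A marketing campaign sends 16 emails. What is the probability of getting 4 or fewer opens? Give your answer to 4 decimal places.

X ~ Binomial(16, 0.117); P(X ≤ 4) = Σ C(16,k) p^k (1−p)^(16−k) over k:
  k=0: C(16,0)·0.117^0·0.883^16 = 0.136575
  k=1: C(16,1)·0.117^1·0.883^15 = 0.289545
  k=2: C(16,2)·0.117^2·0.883^14 = 0.287742
  k=3: C(16,3)·0.117^3·0.883^13 = 0.177924
  k=4: C(16,4)·0.117^4·0.883^12 = 0.076620
Total = 0.968406

0.9684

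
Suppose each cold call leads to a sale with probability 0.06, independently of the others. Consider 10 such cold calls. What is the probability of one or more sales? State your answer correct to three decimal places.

P(at least one) = 1 − P(none) = 1 − (1 − 0.06)^10
= 1 − 0.53862 = 0.46138

0.461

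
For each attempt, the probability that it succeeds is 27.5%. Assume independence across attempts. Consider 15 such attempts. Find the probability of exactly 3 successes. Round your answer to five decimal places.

0.19956

X ~ Binomial(n=15, p=0.275).
P(X=3) = C(15,3) · p^3 · (1−p)^12
= 455 · 0.020797 · 0.021089 = 0.1995564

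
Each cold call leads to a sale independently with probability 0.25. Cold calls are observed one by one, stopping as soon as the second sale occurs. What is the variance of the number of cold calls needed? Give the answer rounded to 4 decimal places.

24.0000

Y = total cold calls until the second success; negative binomial with r=2, p=0.25.
Var(Y) = r(1−p)/p² = 2·0.75 / 0.25² = 24.000000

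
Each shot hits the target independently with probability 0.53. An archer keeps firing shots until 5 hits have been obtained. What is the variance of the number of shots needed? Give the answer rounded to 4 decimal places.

8.3660

Y = total shots until the fifth success; negative binomial with r=5, p=0.53.
Var(Y) = r(1−p)/p² = 5·0.47 / 0.53² = 8.365967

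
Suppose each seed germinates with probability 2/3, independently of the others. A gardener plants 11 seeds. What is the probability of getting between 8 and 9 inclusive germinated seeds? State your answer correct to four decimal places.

0.3974

X ~ Binomial(11, 0.666667); P(8 ≤ X ≤ 9) = Σ C(11,k) p^k (1−p)^(11−k) over k:
  k=8: C(11,8)·0.666667^8·0.333333^3 = 0.238446
  k=9: C(11,9)·0.666667^9·0.333333^2 = 0.158964
Total = 0.397410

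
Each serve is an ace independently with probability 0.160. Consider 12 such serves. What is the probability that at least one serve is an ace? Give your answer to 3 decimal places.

P(at least one) = 1 − P(none) = 1 − (1 − 0.16)^12
= 1 − 0.12341 = 0.87659

0.877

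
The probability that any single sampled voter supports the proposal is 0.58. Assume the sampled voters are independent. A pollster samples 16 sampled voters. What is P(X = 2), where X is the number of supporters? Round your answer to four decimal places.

X ~ Binomial(n=16, p=0.58).
P(X=2) = C(16,2) · p^2 · (1−p)^14
= 120 · 0.3364 · 5.3148e-06 = 0.000215

0.0002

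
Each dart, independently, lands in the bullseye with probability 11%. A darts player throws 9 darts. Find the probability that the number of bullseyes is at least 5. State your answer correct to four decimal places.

0.0014

X ~ Binomial(9, 0.11); P(X ≥ 5) = Σ C(9,k) p^k (1−p)^(9−k) over k:
  k=5: C(9,5)·0.11^5·0.89^4 = 0.001273
  k=6: C(9,6)·0.11^6·0.89^3 = 0.000105
  k=7: C(9,7)·0.11^7·0.89^2 = 0.000006
  k=8: C(9,8)·0.11^8·0.89^1 = 0.000000
  k=9: C(9,9)·0.11^9·0.89^0 = 0.000000
Total = 0.001384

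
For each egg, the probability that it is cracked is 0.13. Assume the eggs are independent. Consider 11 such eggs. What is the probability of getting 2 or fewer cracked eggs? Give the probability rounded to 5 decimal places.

0.83679

X ~ Binomial(11, 0.13); P(X ≤ 2) = Σ C(11,k) p^k (1−p)^(11−k) over k:
  k=0: C(11,0)·0.13^0·0.87^11 = 0.2161284
  k=1: C(11,1)·0.13^1·0.87^10 = 0.3552455
  k=2: C(11,2)·0.13^2·0.87^9 = 0.2654133
Total = 0.8367871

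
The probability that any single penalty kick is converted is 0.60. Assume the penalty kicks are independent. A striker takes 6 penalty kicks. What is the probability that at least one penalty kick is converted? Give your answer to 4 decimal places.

P(at least one) = 1 − P(none) = 1 − (1 − 0.60)^6
= 1 − 0.004096 = 0.995904

0.9959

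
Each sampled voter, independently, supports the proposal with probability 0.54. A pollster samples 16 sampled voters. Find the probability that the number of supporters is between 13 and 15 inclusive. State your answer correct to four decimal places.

X ~ Binomial(16, 0.54); P(13 ≤ X ≤ 15) = Σ C(16,k) p^k (1−p)^(16−k) over k:
  k=13: C(16,13)·0.54^13·0.46^3 = 0.018096
  k=14: C(16,14)·0.54^14·0.46^2 = 0.004552
  k=15: C(16,15)·0.54^15·0.46^1 = 0.000712
Total = 0.023360

0.0234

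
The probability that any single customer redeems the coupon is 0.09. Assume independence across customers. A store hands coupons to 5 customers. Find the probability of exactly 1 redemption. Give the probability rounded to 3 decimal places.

0.309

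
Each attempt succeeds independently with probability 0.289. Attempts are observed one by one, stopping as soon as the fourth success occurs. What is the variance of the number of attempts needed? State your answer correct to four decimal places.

34.0513

Y = total attempts until the fourth success; negative binomial with r=4, p=0.289.
Var(Y) = r(1−p)/p² = 4·0.711 / 0.289² = 34.051316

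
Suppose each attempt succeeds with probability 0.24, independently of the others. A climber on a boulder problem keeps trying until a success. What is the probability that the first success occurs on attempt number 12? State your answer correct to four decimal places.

0.0117

Geometric (trials to first success), p = 0.24.
P(Y = 12) = (1−p)^11 · p = 0.04886 · 0.24 = 0.011726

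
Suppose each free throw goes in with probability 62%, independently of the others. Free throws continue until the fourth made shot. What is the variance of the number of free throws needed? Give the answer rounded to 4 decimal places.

3.9542

Y = total free throws until the fourth success; negative binomial with r=4, p=0.62.
Var(Y) = r(1−p)/p² = 4·0.38 / 0.62² = 3.954214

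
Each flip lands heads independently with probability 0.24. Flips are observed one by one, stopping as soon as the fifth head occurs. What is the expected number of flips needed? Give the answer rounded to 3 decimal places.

Y = total flips until the fifth success; negative binomial with r=5, p=0.24.
E[Y] = r / p = 5 / 0.24 = 20.83333

20.833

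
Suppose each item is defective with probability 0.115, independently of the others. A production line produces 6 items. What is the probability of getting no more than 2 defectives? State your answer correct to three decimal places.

0.977

X ~ Binomial(6, 0.115); P(X ≤ 2) = Σ C(6,k) p^k (1−p)^(6−k) over k:
  k=0: C(6,0)·0.115^0·0.885^6 = 0.48046
  k=1: C(6,1)·0.115^1·0.885^5 = 0.37460
  k=2: C(6,2)·0.115^2·0.885^4 = 0.12169
Total = 0.97675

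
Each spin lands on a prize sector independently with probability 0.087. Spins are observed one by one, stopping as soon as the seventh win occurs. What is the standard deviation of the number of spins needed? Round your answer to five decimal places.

29.05796

Y = total spins until the seventh success; negative binomial with r=7, p=0.087.
SD(Y) = √[r(1−p)/p²] = √(844.3651737) = 29.0579623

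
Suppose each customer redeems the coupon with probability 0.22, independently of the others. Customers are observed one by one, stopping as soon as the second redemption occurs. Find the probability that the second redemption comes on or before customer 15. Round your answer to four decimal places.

0.8741

Finishing within 15 customers ⇔ at least 2 successes in the first 15. With X ~ Binomial(15, 0.22), P(Y ≤ 15) = 1 − P(X ≤ 1).
  k=0: C(15,0)·0.22^0·0.78^15 = 0.024067
  k=1: C(15,1)·0.22^1·0.78^14 = 0.101821
1 − 0.125888 = 0.874112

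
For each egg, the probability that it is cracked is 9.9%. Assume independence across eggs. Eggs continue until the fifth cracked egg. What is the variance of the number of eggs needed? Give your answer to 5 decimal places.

459.64697

Y = total eggs until the fifth success; negative binomial with r=5, p=0.099.
Var(Y) = r(1−p)/p² = 5·0.901 / 0.099² = 459.6469748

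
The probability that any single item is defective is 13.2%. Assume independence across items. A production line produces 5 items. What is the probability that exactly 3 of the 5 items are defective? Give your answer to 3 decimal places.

X ~ Binomial(n=5, p=0.132).
P(X=3) = C(5,3) · p^3 · (1−p)^2
= 10 · 0.0023 · 0.75342 = 0.01733

0.017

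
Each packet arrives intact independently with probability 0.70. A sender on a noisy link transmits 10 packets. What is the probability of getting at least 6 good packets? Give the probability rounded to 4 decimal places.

0.8497

X ~ Binomial(10, 0.70); P(X ≥ 6) = Σ C(10,k) p^k (1−p)^(10−k) over k:
  k=6: C(10,6)·0.70^6·0.30^4 = 0.200121
  k=7: C(10,7)·0.70^7·0.30^3 = 0.266828
  k=8: C(10,8)·0.70^8·0.30^2 = 0.233474
  k=9: C(10,9)·0.70^9·0.30^1 = 0.121061
  k=10: C(10,10)·0.70^10·0.30^0 = 0.028248
Total = 0.849732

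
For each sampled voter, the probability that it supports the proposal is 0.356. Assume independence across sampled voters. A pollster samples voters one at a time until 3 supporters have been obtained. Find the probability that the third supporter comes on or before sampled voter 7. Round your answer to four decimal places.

0.4815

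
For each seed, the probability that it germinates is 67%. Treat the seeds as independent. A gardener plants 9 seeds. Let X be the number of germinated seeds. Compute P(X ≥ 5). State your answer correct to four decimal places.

X ~ Binomial(9, 0.67); P(X ≥ 5) = Σ C(9,k) p^k (1−p)^(9−k) over k:
  k=5: C(9,5)·0.67^5·0.33^4 = 0.201744
  k=6: C(9,6)·0.67^6·0.33^3 = 0.273067
  k=7: C(9,7)·0.67^7·0.33^2 = 0.237604
  k=8: C(9,8)·0.67^8·0.33^1 = 0.120602
  k=9: C(9,9)·0.67^9·0.33^0 = 0.027207
Total = 0.860224

0.8602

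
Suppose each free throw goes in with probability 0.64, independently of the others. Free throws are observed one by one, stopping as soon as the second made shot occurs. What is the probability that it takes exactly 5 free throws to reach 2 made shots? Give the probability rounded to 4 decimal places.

Y = trial on which the second success occurs; negative binomial, r=2, p=0.64.
P(Y=5) = C(4,1) · p^2 · (1−p)^3
= 4 · 0.4096 · 0.046656 = 0.076441

0.0764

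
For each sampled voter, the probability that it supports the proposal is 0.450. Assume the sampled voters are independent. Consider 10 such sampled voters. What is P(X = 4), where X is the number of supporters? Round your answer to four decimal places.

0.2384

X ~ Binomial(n=10, p=0.45).
P(X=4) = C(10,4) · p^4 · (1−p)^6
= 210 · 0.041006 · 0.027681 = 0.238367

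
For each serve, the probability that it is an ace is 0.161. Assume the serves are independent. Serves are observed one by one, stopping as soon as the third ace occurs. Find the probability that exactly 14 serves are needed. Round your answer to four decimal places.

0.0472

Y = trial on which the third success occurs; negative binomial, r=3, p=0.161.
P(Y=14) = C(13,2) · p^3 · (1−p)^11
= 78 · 0.0041733 · 0.145 = 0.047201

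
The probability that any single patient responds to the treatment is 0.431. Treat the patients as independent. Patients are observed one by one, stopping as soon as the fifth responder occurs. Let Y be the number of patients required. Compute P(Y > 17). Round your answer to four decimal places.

0.0804

Needing more than 17 patients ⇔ fewer than 5 successes in the first 17. With X ~ Binomial(17, 0.431), P(Y > 17) = P(X ≤ 4).
  k=0: C(17,0)·0.431^0·0.569^17 = 0.000069
  k=1: C(17,1)·0.431^1·0.569^16 = 0.000885
  k=2: C(17,2)·0.431^2·0.569^15 = 0.005360
  k=3: C(17,3)·0.431^3·0.569^14 = 0.020301
  k=4: C(17,4)·0.431^4·0.569^13 = 0.053820
P(X ≤ 4) = 0.080434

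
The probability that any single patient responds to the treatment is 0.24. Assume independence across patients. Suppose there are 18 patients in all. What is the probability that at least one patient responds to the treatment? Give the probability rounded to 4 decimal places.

P(at least one) = 1 − P(none) = 1 − (1 − 0.24)^18
= 1 − 0.007156 = 0.992844

0.9928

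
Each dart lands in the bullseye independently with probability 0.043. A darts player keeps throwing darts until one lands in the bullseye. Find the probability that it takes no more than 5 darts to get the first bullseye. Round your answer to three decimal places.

0.197

Y = number of darts to the first success; geometric, p = 0.043.
P(Y ≤ 5) = 1 − (1−p)^5 = 1 − 0.80271 = 0.19729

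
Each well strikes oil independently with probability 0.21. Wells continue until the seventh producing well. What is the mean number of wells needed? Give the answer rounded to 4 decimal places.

Y = total wells until the seventh success; negative binomial with r=7, p=0.21.
E[Y] = r / p = 7 / 0.21 = 33.333333

33.3333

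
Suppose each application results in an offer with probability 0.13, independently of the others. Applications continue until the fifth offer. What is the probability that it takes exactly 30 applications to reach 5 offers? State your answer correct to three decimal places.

Y = trial on which the fifth success occurs; negative binomial, r=5, p=0.13.
P(Y=30) = C(29,4) · p^5 · (1−p)^25
= 23751 · 3.7129e-05 · 0.03076 = 0.02713

0.027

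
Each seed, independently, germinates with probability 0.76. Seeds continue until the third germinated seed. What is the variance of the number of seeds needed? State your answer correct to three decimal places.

1.247

Y = total seeds until the third success; negative binomial with r=3, p=0.76.
Var(Y) = r(1−p)/p² = 3·0.24 / 0.76² = 1.24654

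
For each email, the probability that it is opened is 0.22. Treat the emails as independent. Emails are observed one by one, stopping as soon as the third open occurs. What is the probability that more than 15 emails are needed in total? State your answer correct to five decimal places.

Needing more than 15 emails ⇔ fewer than 3 successes in the first 15. With X ~ Binomial(15, 0.22), P(Y > 15) = P(X ≤ 2).
  k=0: C(15,0)·0.22^0·0.78^15 = 0.0240668
  k=1: C(15,1)·0.22^1·0.78^14 = 0.1018212
  k=2: C(15,2)·0.22^2·0.78^13 = 0.2010317
P(X ≤ 2) = 0.3269198

0.32692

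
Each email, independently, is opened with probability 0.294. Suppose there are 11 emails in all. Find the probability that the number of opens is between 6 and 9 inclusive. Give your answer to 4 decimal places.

0.0716

X ~ Binomial(11, 0.294); P(6 ≤ X ≤ 9) = Σ C(11,k) p^k (1−p)^(11−k) over k:
  k=6: C(11,6)·0.294^6·0.706^5 = 0.052330
  k=7: C(11,7)·0.294^7·0.706^4 = 0.015566
  k=8: C(11,8)·0.294^8·0.706^3 = 0.003241
  k=9: C(11,9)·0.294^9·0.706^2 = 0.000450
Total = 0.071586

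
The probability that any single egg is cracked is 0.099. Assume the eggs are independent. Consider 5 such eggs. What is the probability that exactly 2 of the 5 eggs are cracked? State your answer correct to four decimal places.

0.0717

X ~ Binomial(n=5, p=0.099).
P(X=2) = C(5,2) · p^2 · (1−p)^3
= 10 · 0.009801 · 0.73143 = 0.071688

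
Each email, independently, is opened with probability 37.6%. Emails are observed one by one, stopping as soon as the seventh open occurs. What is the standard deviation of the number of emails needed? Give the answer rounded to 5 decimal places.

Y = total emails until the seventh success; negative binomial with r=7, p=0.376.
SD(Y) = √[r(1−p)/p²] = √(30.8963332) = 5.5584470

5.55845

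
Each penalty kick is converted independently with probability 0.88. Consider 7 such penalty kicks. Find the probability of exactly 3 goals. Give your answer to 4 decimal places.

0.0049

X ~ Binomial(n=7, p=0.88).
P(X=3) = C(7,3) · p^3 · (1−p)^4
= 35 · 0.68147 · 0.00020736 = 0.004946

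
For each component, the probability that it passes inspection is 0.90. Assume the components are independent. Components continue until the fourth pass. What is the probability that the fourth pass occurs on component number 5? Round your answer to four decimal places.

0.2624

Y = trial on which the fourth success occurs; negative binomial, r=4, p=0.90.
P(Y=5) = C(4,3) · p^4 · (1−p)^1
= 4 · 0.6561 · 0.1 = 0.262440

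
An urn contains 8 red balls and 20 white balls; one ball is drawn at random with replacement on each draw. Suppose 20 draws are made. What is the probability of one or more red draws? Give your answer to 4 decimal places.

0.9988

P(at least one) = 1 − P(none) = 1 − (1 − 0.285714)^20
= 1 − 0.001195 = 0.998805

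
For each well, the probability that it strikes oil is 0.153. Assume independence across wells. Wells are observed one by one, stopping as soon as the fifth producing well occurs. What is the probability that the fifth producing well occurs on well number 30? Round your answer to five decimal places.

Y = trial on which the fifth success occurs; negative binomial, r=5, p=0.153.
P(Y=30) = C(29,4) · p^5 · (1−p)^25
= 23751 · 8.3841e-05 · 0.015743 = 0.0313490

0.03135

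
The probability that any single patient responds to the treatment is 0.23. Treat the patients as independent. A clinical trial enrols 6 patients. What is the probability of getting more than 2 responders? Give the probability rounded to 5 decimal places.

X ~ Binomial(6, 0.23); P(X ≥ 3) = Σ C(6,k) p^k (1−p)^(6−k) over k:
  k=3: C(6,3)·0.23^3·0.77^3 = 0.1110927
  k=4: C(6,4)·0.23^4·0.77^2 = 0.0248877
  k=5: C(6,5)·0.23^5·0.77^1 = 0.0029736
  k=6: C(6,6)·0.23^6·0.77^0 = 0.0001480
Total = 0.1391020

0.13910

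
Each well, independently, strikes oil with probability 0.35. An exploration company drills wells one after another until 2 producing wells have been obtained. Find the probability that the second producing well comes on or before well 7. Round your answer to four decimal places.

0.7662

Finishing within 7 wells ⇔ at least 2 successes in the first 7. With X ~ Binomial(7, 0.35), P(Y ≤ 7) = 1 − P(X ≤ 1).
  k=0: C(7,0)·0.35^0·0.65^7 = 0.049022
  k=1: C(7,1)·0.35^1·0.65^6 = 0.184776
1 − 0.233799 = 0.766201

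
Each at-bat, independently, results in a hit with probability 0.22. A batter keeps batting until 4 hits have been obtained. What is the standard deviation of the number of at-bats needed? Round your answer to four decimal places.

8.0289

Y = total at-bats until the fourth success; negative binomial with r=4, p=0.22.
SD(Y) = √[r(1−p)/p²] = √(64.462810) = 8.028874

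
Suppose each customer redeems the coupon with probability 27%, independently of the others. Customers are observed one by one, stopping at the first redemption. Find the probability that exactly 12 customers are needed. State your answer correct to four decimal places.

0.0085

Geometric (trials to first success), p = 0.27.
P(Y = 12) = (1−p)^11 · p = 0.031373 · 0.27 = 0.008471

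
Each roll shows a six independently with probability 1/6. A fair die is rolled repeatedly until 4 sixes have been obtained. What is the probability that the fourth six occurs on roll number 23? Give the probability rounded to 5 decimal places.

0.03719

Y = trial on which the fourth success occurs; negative binomial, r=4, p=0.166667.
P(Y=23) = C(22,3) · p^4 · (1−p)^19
= 1540 · 0.0007716 · 0.031301 = 0.0371939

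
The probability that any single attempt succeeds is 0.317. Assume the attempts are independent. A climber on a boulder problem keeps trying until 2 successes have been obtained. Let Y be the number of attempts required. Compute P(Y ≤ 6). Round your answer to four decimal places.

Finishing within 6 attempts ⇔ at least 2 successes in the first 6. With X ~ Binomial(6, 0.317), P(Y ≤ 6) = 1 − P(X ≤ 1).
  k=0: C(6,0)·0.317^0·0.683^6 = 0.101514
  k=1: C(6,1)·0.317^1·0.683^5 = 0.282692
1 − 0.384206 = 0.615794

0.6158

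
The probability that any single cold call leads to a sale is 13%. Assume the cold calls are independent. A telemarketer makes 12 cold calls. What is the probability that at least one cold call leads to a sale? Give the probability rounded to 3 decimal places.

0.812

P(at least one) = 1 − P(none) = 1 − (1 − 0.13)^12
= 1 − 0.18803 = 0.81197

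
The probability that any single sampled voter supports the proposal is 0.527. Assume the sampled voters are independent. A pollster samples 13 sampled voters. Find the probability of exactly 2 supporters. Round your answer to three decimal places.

X ~ Binomial(n=13, p=0.527).
P(X=2) = C(13,2) · p^2 · (1−p)^11
= 78 · 0.27773 · 0.00026514 = 0.00574

0.006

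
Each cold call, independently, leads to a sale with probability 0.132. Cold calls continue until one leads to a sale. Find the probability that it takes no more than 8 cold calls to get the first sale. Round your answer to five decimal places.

0.67778

Y = number of cold calls to the first success; geometric, p = 0.132.
P(Y ≤ 8) = 1 − (1−p)^8 = 1 − 0.3222239 = 0.6777761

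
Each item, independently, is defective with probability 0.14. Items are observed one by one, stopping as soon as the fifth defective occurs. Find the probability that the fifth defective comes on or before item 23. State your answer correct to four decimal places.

Finishing within 23 items ⇔ at least 5 successes in the first 23. With X ~ Binomial(23, 0.14), P(Y ≤ 23) = 1 − P(X ≤ 4).
  k=0: C(23,0)·0.14^0·0.86^23 = 0.031150
  k=1: C(23,1)·0.14^1·0.86^22 = 0.116633
  k=2: C(23,2)·0.14^2·0.86^21 = 0.208855
  k=3: C(23,3)·0.14^3·0.86^20 = 0.237997
  k=4: C(23,4)·0.14^4·0.86^19 = 0.193719
1 − 0.788354 = 0.211646

0.2116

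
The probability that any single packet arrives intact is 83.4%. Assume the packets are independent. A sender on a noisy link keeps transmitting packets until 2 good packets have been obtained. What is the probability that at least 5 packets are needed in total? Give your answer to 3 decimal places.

0.016

Needing more than 4 packets ⇔ fewer than 2 successes in the first 4. With X ~ Binomial(4, 0.834), P(Y > 4) = P(X ≤ 1).
  k=0: C(4,0)·0.834^0·0.166^4 = 0.00076
  k=1: C(4,1)·0.834^1·0.166^3 = 0.01526
P(X ≤ 1) = 0.01602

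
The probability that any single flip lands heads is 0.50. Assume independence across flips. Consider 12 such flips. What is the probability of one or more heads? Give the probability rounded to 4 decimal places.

0.9998

P(at least one) = 1 − P(none) = 1 − (1 − 0.50)^12
= 1 − 0.000244 = 0.999756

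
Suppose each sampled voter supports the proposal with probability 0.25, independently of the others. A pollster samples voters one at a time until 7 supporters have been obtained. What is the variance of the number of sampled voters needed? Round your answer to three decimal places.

Y = total sampled voters until the seventh success; negative binomial with r=7, p=0.25.
Var(Y) = r(1−p)/p² = 7·0.75 / 0.25² = 84.00000

84.000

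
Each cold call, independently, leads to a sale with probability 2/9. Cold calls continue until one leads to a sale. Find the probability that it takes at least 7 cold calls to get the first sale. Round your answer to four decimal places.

Y = number of cold calls to the first success; geometric, p = 0.222222.
P(Y > 6) = P(first 6 all fail) = (1−p)^6 = 0.221377

0.2214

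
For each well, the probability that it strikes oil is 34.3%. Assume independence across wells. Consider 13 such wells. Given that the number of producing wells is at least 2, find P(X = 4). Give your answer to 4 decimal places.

0.2334

X ~ Binomial(13, 0.343). Want P(X=4 | X≥2) = P(X=4) / P(X≥2).
P(X=4) = C(13,4)·0.343^4·0.657^9 = 0.225720
P(X≥2) = 1 − 0.004250 − 0.028842 = 0.966909
Ratio = 0.225720 / 0.966909 = 0.233445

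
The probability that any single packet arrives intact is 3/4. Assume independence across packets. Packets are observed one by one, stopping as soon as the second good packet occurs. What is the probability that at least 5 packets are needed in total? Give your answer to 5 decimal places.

Needing more than 4 packets ⇔ fewer than 2 successes in the first 4. With X ~ Binomial(4, 0.75), P(Y > 4) = P(X ≤ 1).
  k=0: C(4,0)·0.75^0·0.25^4 = 0.0039062
  k=1: C(4,1)·0.75^1·0.25^3 = 0.0468750
P(X ≤ 1) = 0.0507812

0.05078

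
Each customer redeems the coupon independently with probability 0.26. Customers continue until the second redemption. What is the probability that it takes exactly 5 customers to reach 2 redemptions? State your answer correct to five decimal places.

0.10957

Y = trial on which the second success occurs; negative binomial, r=2, p=0.26.
P(Y=5) = C(4,1) · p^2 · (1−p)^3
= 4 · 0.0676 · 0.40522 = 0.1095726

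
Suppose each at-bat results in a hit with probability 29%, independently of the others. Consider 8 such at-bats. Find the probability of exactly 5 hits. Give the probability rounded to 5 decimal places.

X ~ Binomial(n=8, p=0.29).
P(X=5) = C(8,5) · p^5 · (1−p)^3
= 56 · 0.0020511 · 0.35791 = 0.0411105

0.04111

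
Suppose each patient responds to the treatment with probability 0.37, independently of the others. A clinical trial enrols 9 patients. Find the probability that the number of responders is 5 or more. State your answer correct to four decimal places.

0.2072

X ~ Binomial(9, 0.37); P(X ≥ 5) = Σ C(9,k) p^k (1−p)^(9−k) over k:
  k=5: C(9,5)·0.37^5·0.63^4 = 0.137639
  k=6: C(9,6)·0.37^6·0.63^3 = 0.053890
  k=7: C(9,7)·0.37^7·0.63^2 = 0.013564
  k=8: C(9,8)·0.37^8·0.63^1 = 0.001992
  k=9: C(9,9)·0.37^9·0.63^0 = 0.000130
Total = 0.207215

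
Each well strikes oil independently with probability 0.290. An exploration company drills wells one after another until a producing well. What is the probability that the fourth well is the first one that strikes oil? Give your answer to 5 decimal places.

Geometric (trials to first success), p = 0.29.
P(Y = 4) = (1−p)^3 · p = 0.35791 · 0.29 = 0.1037942

0.10379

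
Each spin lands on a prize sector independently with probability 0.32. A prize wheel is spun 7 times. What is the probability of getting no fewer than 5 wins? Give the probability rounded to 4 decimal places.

X ~ Binomial(7, 0.32); P(X ≥ 5) = Σ C(7,k) p^k (1−p)^(7−k) over k:
  k=5: C(7,5)·0.32^5·0.68^2 = 0.032583
  k=6: C(7,6)·0.32^6·0.68^1 = 0.005111
  k=7: C(7,7)·0.32^7·0.68^0 = 0.000344
Total = 0.038037

0.0380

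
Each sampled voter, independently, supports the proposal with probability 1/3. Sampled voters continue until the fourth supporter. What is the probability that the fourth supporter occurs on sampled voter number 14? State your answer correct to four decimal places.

0.0612

Y = trial on which the fourth success occurs; negative binomial, r=4, p=0.333333.
P(Y=14) = C(13,3) · p^4 · (1−p)^10
= 286 · 0.012346 · 0.017342 = 0.061231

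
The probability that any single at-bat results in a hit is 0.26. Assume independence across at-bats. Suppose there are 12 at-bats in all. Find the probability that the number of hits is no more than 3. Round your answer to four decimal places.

X ~ Binomial(12, 0.26); P(X ≤ 3) = Σ C(12,k) p^k (1−p)^(12−k) over k:
  k=0: C(12,0)·0.26^0·0.74^12 = 0.026964
  k=1: C(12,1)·0.26^1·0.74^11 = 0.113685
  k=2: C(12,2)·0.26^2·0.74^10 = 0.219689
  k=3: C(12,3)·0.26^3·0.74^9 = 0.257293
Total = 0.617631

0.6176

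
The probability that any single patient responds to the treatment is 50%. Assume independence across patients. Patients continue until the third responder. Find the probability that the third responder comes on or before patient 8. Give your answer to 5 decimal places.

Finishing within 8 patients ⇔ at least 3 successes in the first 8. With X ~ Binomial(8, 0.50), P(Y ≤ 8) = 1 − P(X ≤ 2).
  k=0: C(8,0)·0.50^0·0.50^8 = 0.0039062
  k=1: C(8,1)·0.50^1·0.50^7 = 0.0312500
  k=2: C(8,2)·0.50^2·0.50^6 = 0.1093750
1 − 0.1445312 = 0.8554688

0.85547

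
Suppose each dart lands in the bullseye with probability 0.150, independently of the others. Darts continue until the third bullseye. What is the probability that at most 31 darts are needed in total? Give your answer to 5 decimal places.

0.86411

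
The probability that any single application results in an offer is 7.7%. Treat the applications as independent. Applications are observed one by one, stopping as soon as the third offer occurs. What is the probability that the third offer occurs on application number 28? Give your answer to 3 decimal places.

0.022

Y = trial on which the third success occurs; negative binomial, r=3, p=0.077.
P(Y=28) = C(27,2) · p^3 · (1−p)^25
= 351 · 0.00045653 · 0.13491 = 0.02162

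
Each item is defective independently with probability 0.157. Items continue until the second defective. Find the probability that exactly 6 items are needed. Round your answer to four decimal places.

Y = trial on which the second success occurs; negative binomial, r=2, p=0.157.
P(Y=6) = C(5,1) · p^2 · (1−p)^4
= 5 · 0.024649 · 0.50502 = 0.062241

0.0622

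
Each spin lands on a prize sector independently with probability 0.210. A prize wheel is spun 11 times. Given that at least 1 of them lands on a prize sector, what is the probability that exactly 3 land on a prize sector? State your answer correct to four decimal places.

0.2506

X ~ Binomial(11, 0.21). Want P(X=3 | X≥1) = P(X=3) / P(X≥1).
P(X=3) = C(11,3)·0.21^3·0.79^8 = 0.231824
P(X≥1) = 1 − 0.074799 = 0.925201
Ratio = 0.231824 / 0.925201 = 0.250566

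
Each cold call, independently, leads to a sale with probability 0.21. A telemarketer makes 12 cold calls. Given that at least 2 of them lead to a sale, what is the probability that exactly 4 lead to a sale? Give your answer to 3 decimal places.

X ~ Binomial(12, 0.21). Want P(X=4 | X≥2) = P(X=4) / P(X≥2).
P(X=4) = C(12,4)·0.21^4·0.79^8 = 0.14605
P(X≥2) = 1 − 0.05909 − 0.18849 = 0.75241
Ratio = 0.14605 / 0.75241 = 0.19411

0.194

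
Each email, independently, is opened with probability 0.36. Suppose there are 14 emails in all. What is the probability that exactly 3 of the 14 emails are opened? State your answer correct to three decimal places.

0.125

X ~ Binomial(n=14, p=0.36).
P(X=3) = C(14,3) · p^3 · (1−p)^11
= 364 · 0.046656 · 0.0073787 = 0.12531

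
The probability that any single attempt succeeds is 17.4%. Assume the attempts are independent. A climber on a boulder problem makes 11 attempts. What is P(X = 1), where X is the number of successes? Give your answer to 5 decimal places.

0.28297

X ~ Binomial(n=11, p=0.174).
P(X=1) = C(11,1) · p^1 · (1−p)^10
= 11 · 0.174 · 0.14784 = 0.2829713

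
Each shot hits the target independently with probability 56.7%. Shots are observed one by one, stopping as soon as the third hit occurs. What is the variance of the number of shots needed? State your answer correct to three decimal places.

Y = total shots until the third success; negative binomial with r=3, p=0.567.
Var(Y) = r(1−p)/p² = 3·0.433 / 0.567² = 4.04057

4.041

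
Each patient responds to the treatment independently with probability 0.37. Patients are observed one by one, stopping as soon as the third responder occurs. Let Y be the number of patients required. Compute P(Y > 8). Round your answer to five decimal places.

0.38107

Needing more than 8 patients ⇔ fewer than 3 successes in the first 8. With X ~ Binomial(8, 0.37), P(Y > 8) = P(X ≤ 2).
  k=0: C(8,0)·0.37^0·0.63^8 = 0.0248156
  k=1: C(8,1)·0.37^1·0.63^7 = 0.1165938
  k=2: C(8,2)·0.37^2·0.63^6 = 0.2396651
P(X ≤ 2) = 0.3810745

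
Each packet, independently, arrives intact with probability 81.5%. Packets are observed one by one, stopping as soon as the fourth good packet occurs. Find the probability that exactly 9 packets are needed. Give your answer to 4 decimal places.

Y = trial on which the fourth success occurs; negative binomial, r=4, p=0.815.
P(Y=9) = C(8,3) · p^4 · (1−p)^5
= 56 · 0.44119 · 0.0002167 = 0.005354

0.0054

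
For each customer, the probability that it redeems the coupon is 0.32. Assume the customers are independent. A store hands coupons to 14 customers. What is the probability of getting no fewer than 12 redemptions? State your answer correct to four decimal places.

0.0001

X ~ Binomial(14, 0.32); P(X ≥ 12) = Σ C(14,k) p^k (1−p)^(14−k) over k:
  k=12: C(14,12)·0.32^12·0.68^2 = 0.000049
  k=13: C(14,13)·0.32^13·0.68^1 = 0.000004
  k=14: C(14,14)·0.32^14·0.68^0 = 0.000000
Total = 0.000052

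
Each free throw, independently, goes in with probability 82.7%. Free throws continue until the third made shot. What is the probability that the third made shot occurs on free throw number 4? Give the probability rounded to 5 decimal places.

0.29355

Y = trial on which the third success occurs; negative binomial, r=3, p=0.827.
P(Y=4) = C(3,2) · p^3 · (1−p)^1
= 3 · 0.56561 · 0.173 = 0.2935512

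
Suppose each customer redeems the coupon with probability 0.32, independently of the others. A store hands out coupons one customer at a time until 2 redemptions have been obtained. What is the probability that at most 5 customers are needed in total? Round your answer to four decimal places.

0.5125

Finishing within 5 customers ⇔ at least 2 successes in the first 5. With X ~ Binomial(5, 0.32), P(Y ≤ 5) = 1 − P(X ≤ 1).
  k=0: C(5,0)·0.32^0·0.68^5 = 0.145393
  k=1: C(5,1)·0.32^1·0.68^4 = 0.342102
1 − 0.487495 = 0.512505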